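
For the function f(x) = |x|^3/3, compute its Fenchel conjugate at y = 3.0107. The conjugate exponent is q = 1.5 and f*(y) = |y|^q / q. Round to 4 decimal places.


The conjugate exponent q satisfies 1/p + 1/q = 1.
p = 3, so q = 3/(3 - 1) = 1.5
|y|^q = 3.0107^1.5 = 5.224
f*(3.0107) = 5.224 / 1.5 = 3.4827


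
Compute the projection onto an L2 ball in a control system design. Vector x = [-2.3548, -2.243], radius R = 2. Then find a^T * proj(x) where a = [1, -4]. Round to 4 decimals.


Step 1: Compute ||x|| (intermediates to 6 decimals).
||x|| = sqrt((-2.3548)^2 + (-2.243)^2) = 3.252097
Step 2: Project.
Since ||x|| > R, scale = R/||x|| = 2/3.252097 = 0.614988, proj(x) = scale * x
proj(x) = [-1.448174, -1.379418]
Step 3: Dot product.
a^T * proj(x) = 1*(-1.448174) - 4*(-1.379418) = 4.0695


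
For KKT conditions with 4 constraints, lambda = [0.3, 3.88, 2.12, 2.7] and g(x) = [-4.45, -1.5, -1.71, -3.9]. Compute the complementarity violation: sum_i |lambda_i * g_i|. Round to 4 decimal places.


KKT complementary slackness check:
lambda_1 * g_1 = 0.3 * -4.45 = -1.335
lambda_2 * g_2 = 3.88 * -1.5 = -5.82
lambda_3 * g_3 = 2.12 * -1.71 = -3.6252
lambda_4 * g_4 = 2.7 * -3.9 = -10.53
Total violation = 1.335 + 5.82 + 3.6252 + 10.53 = 21.3102


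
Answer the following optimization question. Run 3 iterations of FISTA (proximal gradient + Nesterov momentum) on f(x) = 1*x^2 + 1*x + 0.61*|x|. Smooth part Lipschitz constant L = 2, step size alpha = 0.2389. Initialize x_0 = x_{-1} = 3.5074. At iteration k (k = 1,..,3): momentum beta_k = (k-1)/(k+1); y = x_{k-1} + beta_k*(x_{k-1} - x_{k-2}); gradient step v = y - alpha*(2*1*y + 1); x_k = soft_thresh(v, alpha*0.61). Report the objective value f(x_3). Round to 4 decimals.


FISTA on f(x) = 1*x^2 + 1*x + 0.61*|x|
L = 2, alpha = 0.2389
Iteration 1: beta = 0.0, y = 3.5074 + 0.0*(3.5074 - 3.5074) = 3.5074
  grad(y) = 8.0148, v = y - alpha*grad = 1.5927
  prox(v) = soft_thresh(1.5927, 0.1457) = 1.4469
Iteration 2: beta = 0.3333, y = 1.4469 + 0.3333*(1.4469 - 3.5074) = 0.7601
  grad(y) = 2.5202, v = y - alpha*grad = 0.158
  prox(v) = soft_thresh(0.158, 0.1457) = 0.0123
Iteration 3: beta = 0.5, y = 0.0123 + 0.5*(0.0123 - 1.4469) = -0.705
  grad(y) = -0.41, v = y - alpha*grad = -0.6071
  prox(v) = soft_thresh(-0.6071, 0.1457) = -0.4613
f(x_3) = 1*(-0.4613)^2 + 1*(-0.4613) + 0.61*|-0.4613| = 0.0329


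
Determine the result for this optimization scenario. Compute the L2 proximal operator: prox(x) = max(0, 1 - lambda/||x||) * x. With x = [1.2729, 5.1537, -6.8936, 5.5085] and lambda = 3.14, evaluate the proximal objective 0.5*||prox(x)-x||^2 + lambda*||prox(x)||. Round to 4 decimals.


Step 1: Compute ||x||.
||x|| = 10.2979
Step 2: Compute scaling factor.
scale = max(0, 1 - 3.14/10.2979) = 0.6951
Step 3: prox(x) = [0.8848, 3.5822, -4.7916, 3.8289]
||prox(x)|| = 7.1579
Step 4: Proximal objective.
0.5*||prox-x||^2 = 4.9298
lambda*||prox|| = 22.4758
Total = 27.4055


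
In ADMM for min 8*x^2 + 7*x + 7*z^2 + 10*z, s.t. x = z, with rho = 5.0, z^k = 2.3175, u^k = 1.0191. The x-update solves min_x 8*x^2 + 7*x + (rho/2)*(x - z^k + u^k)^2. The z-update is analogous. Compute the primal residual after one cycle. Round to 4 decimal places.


ADMM iteration with rho = 5.0, z^k = 2.3175, u^k = 1.0191
Step 1: x-update.
Minimize 8*x^2 + 7*x + (5.0/2)*(x - 2.3175 + 1.0191)^2
FOC: (2*8 + 5.0)*x = -7 + 5.0*(2.3175 - 1.0191)
x^{k+1} = -0.0242
Step 2: z-update.
Minimize 7*z^2 + 10*z + (5.0/2)*(-0.0242 - z + 1.0191)^2
FOC: (2*7 + 5.0)*z = -10 + 5.0*(-0.0242 + 1.0191)
z^{k+1} = -0.2645
Step 3: u-update.
u^{k+1} = 1.0191 - 0.0242 + 0.2645 = 1.2594
Step 4: Primal residual = |-0.0242 + 0.2645| = 0.2403


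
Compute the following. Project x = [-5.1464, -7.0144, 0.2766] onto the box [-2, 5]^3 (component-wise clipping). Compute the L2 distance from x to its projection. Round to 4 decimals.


Project each component onto [-2, 5].
clip(-5.1464) = -2.0, clip(-7.0144) = -2.0, clip(0.2766) = 0.2766
Projection = [-2.0, -2.0, 0.2766]
Squared diffs: [9.8998, 25.1442, 0.0]
Distance = sqrt(35.044) = 5.9198


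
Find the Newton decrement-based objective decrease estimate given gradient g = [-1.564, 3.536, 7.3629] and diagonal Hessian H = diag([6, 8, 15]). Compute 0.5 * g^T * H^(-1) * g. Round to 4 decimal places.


Step 1: H is diagonal, so H^(-1) * g = [-0.2607, 0.442, 0.4909].
Step 2: g^T H^(-1) g = sum_i g_i^2 / H_ii
  = (-1.564)^2/6 + (3.536)^2/8 + (7.3629)^2/15
  = 0.4077 + 1.5629 + 3.6142 = 5.5847
Step 3: Objective decrease = 0.5 * g^T H^(-1) g = 2.7924


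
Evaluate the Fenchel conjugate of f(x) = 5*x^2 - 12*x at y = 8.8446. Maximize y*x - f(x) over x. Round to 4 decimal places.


f*(y) = sup_x {y*x - a*x^2 - b*x} = sup_x {(y-b)*x - a*x^2}
FOC: (y - b) - 2a*x = 0 => x* = (y - b)/(2a)
x* = (8.8446 + 12)/(2*5) = 2.0845
f*(8.8446) = (y-b)^2/(4a) = (8.8446 + 12)^2/(4*5)
= 434.4973/20 = 21.7249


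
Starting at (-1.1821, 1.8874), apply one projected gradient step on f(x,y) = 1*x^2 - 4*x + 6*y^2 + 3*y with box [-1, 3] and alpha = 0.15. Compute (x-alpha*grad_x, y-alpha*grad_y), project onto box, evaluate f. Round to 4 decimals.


Step 1: Compute gradient at (-1.1821, 1.8874).
grad_x = 2*1*-1.1821 - 4 = -6.3642
grad_y = 2*6*1.8874 + 3 = 25.6488
Step 2: Gradient step.
x_raw = -1.1821 - 0.15*-6.3642 = -0.2275
y_raw = 1.8874 - 0.15*25.6488 = -1.9599
Step 3: Project onto [-1, 3].
x_proj = clip(-0.2275) = -0.2275
y_proj = clip(-1.9599) = -1.0
Step 4: Evaluate f.
f(-0.2275, -1.0) = 3.9616


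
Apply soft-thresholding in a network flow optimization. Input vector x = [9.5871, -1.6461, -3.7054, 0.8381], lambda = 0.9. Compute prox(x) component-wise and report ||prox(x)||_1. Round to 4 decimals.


Soft-thresholding with lambda = 0.9:
prox(9.5871) = sign(9.5871)*max(|9.5871| - 0.9, 0) = 8.6871
prox(-1.6461) = sign(-1.6461)*max(|-1.6461| - 0.9, 0) = -0.7461
prox(-3.7054) = sign(-3.7054)*max(|-3.7054| - 0.9, 0) = -2.8054
prox(0.8381) = sign(0.8381)*max(|0.8381| - 0.9, 0) = 0.0
prox(x) = [8.6871, -0.7461, -2.8054, 0.0]
||prox(x)||_1 = 8.6871 + 0.7461 + 2.8054 + 0.0 = 12.2386


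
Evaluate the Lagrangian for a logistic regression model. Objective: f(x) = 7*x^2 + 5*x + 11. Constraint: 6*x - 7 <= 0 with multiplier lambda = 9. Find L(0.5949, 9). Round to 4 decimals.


Step 1: Evaluate f(x).
f(0.5949) = 7*0.5949^2 + 5*0.5949 + 11 = 16.4518
Step 2: Evaluate g(x).
g(0.5949) = 6*0.5949 - 7 = -3.4306
Step 3: Compute Lagrangian.
L = 16.4518 + 9*-3.4306 = -14.4236


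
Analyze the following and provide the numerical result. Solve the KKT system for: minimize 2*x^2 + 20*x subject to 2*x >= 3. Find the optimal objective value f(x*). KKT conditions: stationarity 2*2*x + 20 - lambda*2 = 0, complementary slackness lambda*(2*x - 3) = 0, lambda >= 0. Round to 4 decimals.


Step 1: Try lambda = 0 (constraint inactive).
x_unc = -20/(2*2) = -5.0
Check: 2*-5.0 = -10.0 < 3 -- violated!
Step 2: Constraint must be active: 2*x = 3
x* = 3/2 = 1.5
lambda = (2*2*1.5 + 20)/2 = 13.0
Step 3: Compute optimal value.
f(x*) = 2*1.5^2 + 20*1.5 = 34.5


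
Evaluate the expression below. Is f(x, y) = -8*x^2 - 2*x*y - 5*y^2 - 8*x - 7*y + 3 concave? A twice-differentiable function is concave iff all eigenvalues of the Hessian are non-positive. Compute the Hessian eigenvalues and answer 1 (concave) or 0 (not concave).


The Hessian of f(x,y) = -8*x^2 - 2*x*y - 5*y^2 - 8*x - 7*y + 3 is:
H = [[-16, -2], [-2, -10]]
Trace = -16 - 10 = -26
Determinant = -16*-10 - (-2)^2 = 156
Discriminant = (-26)^2 - 4*156 = 52.0
Eigenvalues: lambda_1 = -16.6056, lambda_2 = -9.3944
The function is concave.

1


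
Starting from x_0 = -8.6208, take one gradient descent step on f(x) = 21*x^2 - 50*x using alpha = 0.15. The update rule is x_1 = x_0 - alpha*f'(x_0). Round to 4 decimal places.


We compute the gradient at x_0 and apply the update.
f'(x) = 42*x - 50
f'(-8.6208) = 42*-8.6208 - 50 = -412.0736
x_1 = -8.6208 - 0.15*-412.0736 = 53.1902


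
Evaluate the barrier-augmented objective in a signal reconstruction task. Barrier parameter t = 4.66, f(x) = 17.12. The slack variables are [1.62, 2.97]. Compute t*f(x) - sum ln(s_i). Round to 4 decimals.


Step 1: Compute log-barrier.
ln values: [0.4824, 1.0886]
phi = -(0.4824 + 1.0886) = -1.571
Step 2: Compute augmented objective.
t*f(x) = 4.66*17.12 = 79.7792
Total = 79.7792 - 1.571 = 78.2082


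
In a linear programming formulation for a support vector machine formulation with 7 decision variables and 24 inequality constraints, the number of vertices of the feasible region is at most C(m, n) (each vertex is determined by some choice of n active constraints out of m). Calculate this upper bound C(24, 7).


Each vertex corresponds to some choice of n active constraints out of m, so the number of vertices is at most C(m, n) = m! / (n!(m-n)!).
m = 24, n = 7
Numerator: 24 * 23 * 22 * 21 * 20 * 19 * 18
Denominator: 7! = 5040
C(24, 7) = 346104


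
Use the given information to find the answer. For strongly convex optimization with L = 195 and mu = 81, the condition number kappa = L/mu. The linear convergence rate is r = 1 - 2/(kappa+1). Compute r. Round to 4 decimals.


Step 1: Compute the condition number.
kappa = L/mu = 195/81 = 2.4074
Step 2: Compute the convergence rate.
r = 1 - 2/(kappa + 1) = 1 - 2*mu/(L + mu) = (L - mu)/(L + mu) = 114/276 = 0.413


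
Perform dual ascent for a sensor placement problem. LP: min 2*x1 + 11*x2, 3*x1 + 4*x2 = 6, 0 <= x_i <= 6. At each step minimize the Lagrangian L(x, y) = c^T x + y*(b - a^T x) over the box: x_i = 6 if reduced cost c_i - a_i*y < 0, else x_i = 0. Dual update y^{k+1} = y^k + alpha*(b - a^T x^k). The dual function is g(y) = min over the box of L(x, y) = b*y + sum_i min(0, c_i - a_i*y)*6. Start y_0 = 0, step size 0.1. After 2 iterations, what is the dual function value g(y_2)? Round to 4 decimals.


Dual ascent for LP: min 2*x1 + 11*x2, 3*x1 + 4*x2 = 6, 0 <= x_i <= 6
Step 1: y^k = 0.0, reduced costs: (2.0, 11.0)
  x^k = (0.0, 0.0), subgradient = b - a^T x = 6.0
  y^{k+1} = 0.0 + 0.1*6.0 = 0.6
Step 2: y^k = 0.6, reduced costs: (0.2, 8.6)
  x^k = (0.0, 0.0), subgradient = b - a^T x = 6.0
  y^{k+1} = 0.6 + 0.1*6.0 = 1.2
Dual objective at y_2 = 1.2: reduced costs (-1.6, 6.2), box minimizer x = (6.0, 0.0)
g(y_2) = b*y + (c1 - a1*y)*x1 + (c2 - a2*y)*x2 = 6*1.2 + (-1.6)*6.0 + 6.2*0.0 = 7.2 - 9.6 + 0.0 = -2.4


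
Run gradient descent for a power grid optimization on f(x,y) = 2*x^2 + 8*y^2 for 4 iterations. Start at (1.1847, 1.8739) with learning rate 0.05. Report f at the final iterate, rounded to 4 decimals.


Gradient descent on f(x,y) = 2*x^2 + 8*y^2.
Starting point: (1.1847, 1.8739), alpha = 0.05
Step 1: grad_x = 2*2*1.1847 = 4.7388, grad_y = 2*8*1.8739 = 29.9824
  x_1 = 1.1847 - 0.05*4.7388 = 0.9478
  y_1 = 1.8739 - 0.05*29.9824 = 0.3748
Step 2: grad_x = 2*2*0.9478 = 3.791, grad_y = 2*8*0.3748 = 5.9965
  x_2 = 0.9478 - 0.05*3.791 = 0.7582
  y_2 = 0.3748 - 0.05*5.9965 = 0.075
Step 3: grad_x = 2*2*0.7582 = 3.0328, grad_y = 2*8*0.075 = 1.1993
  x_3 = 0.7582 - 0.05*3.0328 = 0.6066
  y_3 = 0.075 - 0.05*1.1993 = 0.015
Step 4: grad_x = 2*2*0.6066 = 2.4263, grad_y = 2*8*0.015 = 0.2399
  x_4 = 0.6066 - 0.05*2.4263 = 0.4853
  y_4 = 0.015 - 0.05*0.2399 = 0.003
f(0.4853, 0.003) = 2*0.4853^2 + 8*0.003^2 = 0.471


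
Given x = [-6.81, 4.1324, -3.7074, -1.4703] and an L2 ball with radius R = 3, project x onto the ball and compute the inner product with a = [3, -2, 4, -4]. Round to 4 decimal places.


Step 1: Compute ||x|| (intermediates to 6 decimals).
||x|| = sqrt((-6.81)^2 + 4.1324^2 + (-3.7074)^2 + (-1.4703)^2) = 8.908391
Step 2: Project.
Since ||x|| > R, scale = R/||x|| = 3/8.908391 = 0.336761, proj(x) = scale * x
proj(x) = [-2.293342, 1.391631, -1.248508, -0.49514]
Step 3: Dot product.
a^T * proj(x) = 3*(-2.293342) - 2*1.391631 + 4*(-1.248508) - 4*(-0.49514) = -12.6768


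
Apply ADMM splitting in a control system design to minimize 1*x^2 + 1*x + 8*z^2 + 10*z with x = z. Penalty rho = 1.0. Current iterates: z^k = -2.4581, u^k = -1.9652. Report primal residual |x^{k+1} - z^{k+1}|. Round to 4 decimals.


ADMM iteration with rho = 1.0, z^k = -2.4581, u^k = -1.9652
Step 1: x-update.
Minimize 1*x^2 + 1*x + (1.0/2)*(x + 2.4581 - 1.9652)^2
FOC: (2*1 + 1.0)*x = -1 + 1.0*(-2.4581 + 1.9652)
x^{k+1} = -0.4976
Step 2: z-update.
Minimize 8*z^2 + 10*z + (1.0/2)*(-0.4976 - z - 1.9652)^2
FOC: (2*8 + 1.0)*z = -10 + 1.0*(-0.4976 - 1.9652)
z^{k+1} = -0.7331
Step 3: u-update.
u^{k+1} = -1.9652 - 0.4976 + 0.7331 = -1.7297
Step 4: Primal residual = |-0.4976 + 0.7331| = 0.2355


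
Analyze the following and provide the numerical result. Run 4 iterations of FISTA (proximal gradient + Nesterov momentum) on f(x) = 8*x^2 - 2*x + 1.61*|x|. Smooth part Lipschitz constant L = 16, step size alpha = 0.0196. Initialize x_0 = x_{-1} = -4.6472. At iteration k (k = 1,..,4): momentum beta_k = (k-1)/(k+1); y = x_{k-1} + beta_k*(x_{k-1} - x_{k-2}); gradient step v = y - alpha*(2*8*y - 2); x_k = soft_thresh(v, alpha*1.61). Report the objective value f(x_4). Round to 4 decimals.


FISTA on f(x) = 8*x^2 - 2*x + 1.61*|x|
L = 16, alpha = 0.0196
Iteration 1: beta = 0.0, y = -4.6472 + 0.0*(-4.6472 + 4.6472) = -4.6472
  grad(y) = -76.3552, v = y - alpha*grad = -3.1506
  prox(v) = soft_thresh(-3.1506, 0.0316) = -3.1191
Iteration 2: beta = 0.3333, y = -3.1191 + 0.3333*(-3.1191 + 4.6472) = -2.6097
  grad(y) = -43.7554, v = y - alpha*grad = -1.7521
  prox(v) = soft_thresh(-1.7521, 0.0316) = -1.7205
Iteration 3: beta = 0.5, y = -1.7205 + 0.5*(-1.7205 + 3.1191) = -1.0213
  grad(y) = -18.3405, v = y - alpha*grad = -0.6618
  prox(v) = soft_thresh(-0.6618, 0.0316) = -0.6303
Iteration 4: beta = 0.6, y = -0.6303 + 0.6*(-0.6303 + 1.7205) = 0.0239
  grad(y) = -1.6172, v = y - alpha*grad = 0.0556
  prox(v) = soft_thresh(0.0556, 0.0316) = 0.0241
f(x_4) = 8*0.0241^2 - 2*0.0241 + 1.61*|0.0241| = -0.0048


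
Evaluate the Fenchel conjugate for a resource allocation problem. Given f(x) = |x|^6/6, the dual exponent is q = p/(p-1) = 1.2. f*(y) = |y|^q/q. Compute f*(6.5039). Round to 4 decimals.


The conjugate exponent q satisfies 1/p + 1/q = 1.
p = 6, so q = 6/(6 - 1) = 1.2
|y|^q = 6.5039^1.2 = 9.4582
f*(6.5039) = 9.4582 / 1.2 = 7.8818


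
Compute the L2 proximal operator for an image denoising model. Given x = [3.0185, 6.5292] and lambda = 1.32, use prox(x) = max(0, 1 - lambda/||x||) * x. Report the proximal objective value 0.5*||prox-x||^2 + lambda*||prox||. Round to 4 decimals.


Step 1: Compute ||x||.
||x|| = 7.1932
Step 2: Compute scaling factor.
scale = max(0, 1 - 1.32/7.1932) = 0.8165
Step 3: prox(x) = [2.4646, 5.331]
||prox(x)|| = 5.8732
Step 4: Proximal objective.
0.5*||prox-x||^2 = 0.8712
lambda*||prox|| = 7.7526
Total = 8.6238


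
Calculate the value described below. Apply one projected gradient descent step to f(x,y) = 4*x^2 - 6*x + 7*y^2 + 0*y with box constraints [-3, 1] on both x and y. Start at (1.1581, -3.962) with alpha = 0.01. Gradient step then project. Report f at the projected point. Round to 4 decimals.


Step 1: Compute gradient at (1.1581, -3.962).
grad_x = 2*4*1.1581 - 6 = 3.2648
grad_y = 2*7*-3.962 + 0 = -55.468
Step 2: Gradient step.
x_raw = 1.1581 - 0.01*3.2648 = 1.1255
y_raw = -3.962 - 0.01*-55.468 = -3.4073
Step 3: Project onto [-3, 1].
x_proj = clip(1.1255) = 1.0
y_proj = clip(-3.4073) = -3.0
Step 4: Evaluate f.
f(1.0, -3.0) = 61.0


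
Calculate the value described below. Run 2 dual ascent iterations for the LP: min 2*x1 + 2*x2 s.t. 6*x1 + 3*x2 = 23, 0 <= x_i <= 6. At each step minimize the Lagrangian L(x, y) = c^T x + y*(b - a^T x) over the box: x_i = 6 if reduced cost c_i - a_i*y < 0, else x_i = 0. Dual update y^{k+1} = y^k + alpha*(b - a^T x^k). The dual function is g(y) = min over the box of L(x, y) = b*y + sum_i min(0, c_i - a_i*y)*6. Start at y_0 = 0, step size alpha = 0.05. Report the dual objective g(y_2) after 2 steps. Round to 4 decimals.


Dual ascent for LP: min 2*x1 + 2*x2, 6*x1 + 3*x2 = 23, 0 <= x_i <= 6
Step 1: y^k = 0.0, reduced costs: (2.0, 2.0)
  x^k = (0.0, 0.0), subgradient = b - a^T x = 23.0
  y^{k+1} = 0.0 + 0.05*23.0 = 1.15
Step 2: y^k = 1.15, reduced costs: (-4.9, -1.45)
  x^k = (6.0, 6.0), subgradient = b - a^T x = -31.0
  y^{k+1} = 1.15 + 0.05*-31.0 = -0.4
Dual objective at y_2 = -0.4: reduced costs (4.4, 3.2), box minimizer x = (0.0, 0.0)
g(y_2) = b*y + (c1 - a1*y)*x1 + (c2 - a2*y)*x2 = 23*(-0.4) + 4.4*0.0 + 3.2*0.0 = -9.2 + 0.0 + 0.0 = -9.2


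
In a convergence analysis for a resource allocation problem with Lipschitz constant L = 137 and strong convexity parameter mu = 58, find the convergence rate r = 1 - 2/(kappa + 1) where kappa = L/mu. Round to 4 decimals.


Step 1: Compute the condition number.
kappa = L/mu = 137/58 = 2.3621
Step 2: Compute the convergence rate.
r = 1 - 2/(kappa + 1) = 1 - 2*mu/(L + mu) = (L - mu)/(L + mu) = 79/195 = 0.4051


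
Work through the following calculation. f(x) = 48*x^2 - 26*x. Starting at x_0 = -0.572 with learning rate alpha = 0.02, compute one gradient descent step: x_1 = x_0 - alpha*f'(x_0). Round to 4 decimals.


We compute the gradient at x_0 and apply the update.
f'(x) = 96*x - 26
f'(-0.572) = 96*-0.572 - 26 = -80.912
x_1 = -0.572 - 0.02*-80.912 = 1.0462


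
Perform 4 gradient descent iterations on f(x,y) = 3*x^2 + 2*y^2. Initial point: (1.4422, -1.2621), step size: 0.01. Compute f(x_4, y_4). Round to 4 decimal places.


Gradient descent on f(x,y) = 3*x^2 + 2*y^2.
Starting point: (1.4422, -1.2621), alpha = 0.01
Step 1: grad_x = 2*3*1.4422 = 8.6532, grad_y = 2*2*-1.2621 = -5.0484
  x_1 = 1.4422 - 0.01*8.6532 = 1.3557
  y_1 = -1.2621 - 0.01*-5.0484 = -1.2116
Step 2: grad_x = 2*3*1.3557 = 8.134, grad_y = 2*2*-1.2116 = -4.8465
  x_2 = 1.3557 - 0.01*8.134 = 1.2743
  y_2 = -1.2116 - 0.01*-4.8465 = -1.1632
Step 3: grad_x = 2*3*1.2743 = 7.646, grad_y = 2*2*-1.1632 = -4.6526
  x_3 = 1.2743 - 0.01*7.646 = 1.1979
  y_3 = -1.1632 - 0.01*-4.6526 = -1.1166
Step 4: grad_x = 2*3*1.1979 = 7.1872, grad_y = 2*2*-1.1166 = -4.4665
  x_4 = 1.1979 - 0.01*7.1872 = 1.126
  y_4 = -1.1166 - 0.01*-4.4665 = -1.072
f(1.126, -1.072) = 3*1.126^2 + 2*(-1.072)^2 = 6.1018


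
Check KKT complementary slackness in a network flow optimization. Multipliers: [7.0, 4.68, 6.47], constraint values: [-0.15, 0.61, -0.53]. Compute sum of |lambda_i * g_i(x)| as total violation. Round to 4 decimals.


KKT complementary slackness check:
lambda_1 * g_1 = 7.0 * -0.15 = -1.05
lambda_2 * g_2 = 4.68 * 0.61 = 2.8548
lambda_3 * g_3 = 6.47 * -0.53 = -3.4291
Total violation = 1.05 + 2.8548 + 3.4291 = 7.3339


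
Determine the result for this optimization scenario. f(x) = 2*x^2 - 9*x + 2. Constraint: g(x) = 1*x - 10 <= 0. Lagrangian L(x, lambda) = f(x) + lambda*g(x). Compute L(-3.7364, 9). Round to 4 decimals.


Step 1: Evaluate f(x).
f(-3.7364) = 2*(-3.7364)^2 - 9*(-3.7364) + 2 = 63.549
Step 2: Evaluate g(x).
g(-3.7364) = 1*-3.7364 - 10 = -13.7364
Step 3: Compute Lagrangian.
L = 63.549 + 9*-13.7364 = -60.0786


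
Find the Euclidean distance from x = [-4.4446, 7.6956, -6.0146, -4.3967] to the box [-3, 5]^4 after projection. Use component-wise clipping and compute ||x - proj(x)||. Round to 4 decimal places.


Project each component onto [-3, 5].
clip(-4.4446) = -3.0, clip(7.6956) = 5.0, clip(-6.0146) = -3.0, clip(-4.3967) = -3.0
Projection = [-3.0, 5.0, -3.0, -3.0]
Squared diffs: [2.0869, 7.2663, 9.0878, 1.9508]
Distance = sqrt(20.3918) = 4.5157


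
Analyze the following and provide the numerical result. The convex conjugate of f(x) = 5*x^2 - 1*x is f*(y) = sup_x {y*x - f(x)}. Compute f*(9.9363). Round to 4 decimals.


f*(y) = sup_x {y*x - a*x^2 - b*x} = sup_x {(y-b)*x - a*x^2}
FOC: (y - b) - 2a*x = 0 => x* = (y - b)/(2a)
x* = (9.9363 + 1)/(2*5) = 1.0936
f*(9.9363) = (y-b)^2/(4a) = (9.9363 + 1)^2/(4*5)
= 119.6027/20 = 5.9801


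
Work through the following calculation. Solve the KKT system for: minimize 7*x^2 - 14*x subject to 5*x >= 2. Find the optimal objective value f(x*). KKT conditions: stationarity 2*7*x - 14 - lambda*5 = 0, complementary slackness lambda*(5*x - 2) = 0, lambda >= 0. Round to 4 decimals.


Step 1: Try lambda = 0 (constraint inactive).
Stationarity: 2*7*x - 14 = 0
x* = 14/(2*7) = 1.0
Check constraint: 5*1.0 = 5.0 >= 2 -- satisfied.
Step 2: Compute optimal value.
f(x*) = 7*1.0^2 - 14*1.0 = -7.0


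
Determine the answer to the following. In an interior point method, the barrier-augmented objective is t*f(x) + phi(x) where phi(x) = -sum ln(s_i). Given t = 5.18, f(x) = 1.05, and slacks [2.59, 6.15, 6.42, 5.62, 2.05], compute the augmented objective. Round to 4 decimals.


Step 1: Compute log-barrier.
ln values: [0.9517, 1.8165, 1.8594, 1.7263, 0.7178]
phi = -(0.9517 + 1.8165 + 1.8594 + 1.7263 + 0.7178) = -7.0717
Step 2: Compute augmented objective.
t*f(x) = 5.18*1.05 = 5.439
Total = 5.439 - 7.0717 = -1.6327


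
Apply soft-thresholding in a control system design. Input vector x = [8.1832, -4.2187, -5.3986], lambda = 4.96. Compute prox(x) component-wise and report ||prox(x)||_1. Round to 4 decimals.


Soft-thresholding with lambda = 4.96:
prox(8.1832) = sign(8.1832)*max(|8.1832| - 4.96, 0) = 3.2232
prox(-4.2187) = sign(-4.2187)*max(|-4.2187| - 4.96, 0) = 0.0
prox(-5.3986) = sign(-5.3986)*max(|-5.3986| - 4.96, 0) = -0.4386
prox(x) = [3.2232, 0.0, -0.4386]
||prox(x)||_1 = 3.2232 + 0.0 + 0.4386 = 3.6618


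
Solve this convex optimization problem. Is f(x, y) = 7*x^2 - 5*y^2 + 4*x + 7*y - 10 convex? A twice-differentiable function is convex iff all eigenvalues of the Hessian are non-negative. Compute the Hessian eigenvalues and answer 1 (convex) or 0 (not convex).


The Hessian of f(x,y) = 7*x^2 - 5*y^2 + 4*x + 7*y - 10 is:
H = [[14, 0], [0, -10]]
Trace = 14 - 10 = 4
Determinant = 14*-10 - (0)^2 = -140
Discriminant = (4)^2 - 4*-140 = 576.0
Eigenvalues: lambda_1 = -10.0, lambda_2 = 14.0
The function is not convex.

0


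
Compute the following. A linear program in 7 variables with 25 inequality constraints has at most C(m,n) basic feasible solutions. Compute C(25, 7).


Each vertex corresponds to some choice of n active constraints out of m, so the number of vertices is at most C(m, n) = m! / (n!(m-n)!).
m = 25, n = 7
Numerator: 25 * 24 * 23 * 22 * 21 * 20 * 19
Denominator: 7! = 5040
C(25, 7) = 480700


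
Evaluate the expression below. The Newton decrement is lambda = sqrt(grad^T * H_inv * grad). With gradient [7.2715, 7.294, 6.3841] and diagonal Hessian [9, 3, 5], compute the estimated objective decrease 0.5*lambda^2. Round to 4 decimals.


Step 1: H is diagonal, so H^(-1) * g = [0.8079, 2.4313, 1.2768].
Step 2: g^T H^(-1) g = sum_i g_i^2 / H_ii
  = (7.2715)^2/9 + (7.294)^2/3 + (6.3841)^2/5
  = 5.875 + 17.7341 + 8.1513 = 31.7605
Step 3: Objective decrease = 0.5 * g^T H^(-1) g = 15.8802


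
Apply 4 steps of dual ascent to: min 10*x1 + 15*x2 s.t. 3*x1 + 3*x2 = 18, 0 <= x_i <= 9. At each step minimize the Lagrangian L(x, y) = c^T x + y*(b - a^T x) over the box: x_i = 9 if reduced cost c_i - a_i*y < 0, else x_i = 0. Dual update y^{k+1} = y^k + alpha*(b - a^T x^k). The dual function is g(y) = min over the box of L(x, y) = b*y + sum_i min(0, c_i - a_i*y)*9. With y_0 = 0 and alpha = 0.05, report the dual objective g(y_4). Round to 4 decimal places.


Dual ascent for LP: min 10*x1 + 15*x2, 3*x1 + 3*x2 = 18, 0 <= x_i <= 9
Step 1: y^k = 0.0, reduced costs: (10.0, 15.0)
  x^k = (0.0, 0.0), subgradient = b - a^T x = 18.0
  y^{k+1} = 0.0 + 0.05*18.0 = 0.9
Step 2: y^k = 0.9, reduced costs: (7.3, 12.3)
  x^k = (0.0, 0.0), subgradient = b - a^T x = 18.0
  y^{k+1} = 0.9 + 0.05*18.0 = 1.8
Step 3: y^k = 1.8, reduced costs: (4.6, 9.6)
  x^k = (0.0, 0.0), subgradient = b - a^T x = 18.0
  y^{k+1} = 1.8 + 0.05*18.0 = 2.7
Step 4: y^k = 2.7, reduced costs: (1.9, 6.9)
  x^k = (0.0, 0.0), subgradient = b - a^T x = 18.0
  y^{k+1} = 2.7 + 0.05*18.0 = 3.6
Dual objective at y_4 = 3.6: reduced costs (-0.8, 4.2), box minimizer x = (9.0, 0.0)
g(y_4) = b*y + (c1 - a1*y)*x1 + (c2 - a2*y)*x2 = 18*3.6 + (-0.8)*9.0 + 4.2*0.0 = 64.8 - 7.2 + 0.0 = 57.6


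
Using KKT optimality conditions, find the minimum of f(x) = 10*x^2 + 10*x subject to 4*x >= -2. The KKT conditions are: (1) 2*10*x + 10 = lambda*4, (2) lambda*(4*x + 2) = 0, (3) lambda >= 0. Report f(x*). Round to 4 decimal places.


Step 1: Try lambda = 0 (constraint inactive).
Stationarity: 2*10*x + 10 = 0
x* = -10/(2*10) = -0.5
Check constraint: 4*-0.5 = -2.0 >= -2 -- satisfied.
Step 2: Compute optimal value.
f(x*) = 10*(-0.5)^2 + 10*(-0.5) = -2.5


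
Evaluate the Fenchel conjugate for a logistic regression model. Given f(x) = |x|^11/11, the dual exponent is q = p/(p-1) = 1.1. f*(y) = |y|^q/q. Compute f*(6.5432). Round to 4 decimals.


The conjugate exponent q satisfies 1/p + 1/q = 1.
p = 11, so q = 11/(11 - 1) = 1.1
|y|^q = 6.5432^1.1 = 7.8953
f*(6.5432) = 7.8953 / 1.1 = 7.1776


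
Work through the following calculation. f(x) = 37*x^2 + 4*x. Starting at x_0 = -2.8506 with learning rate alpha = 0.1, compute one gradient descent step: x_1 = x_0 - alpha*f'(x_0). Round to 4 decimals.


We compute the gradient at x_0 and apply the update.
f'(x) = 74*x + 4
f'(-2.8506) = 74*-2.8506 + 4 = -206.9444
x_1 = -2.8506 - 0.1*-206.9444 = 17.8438


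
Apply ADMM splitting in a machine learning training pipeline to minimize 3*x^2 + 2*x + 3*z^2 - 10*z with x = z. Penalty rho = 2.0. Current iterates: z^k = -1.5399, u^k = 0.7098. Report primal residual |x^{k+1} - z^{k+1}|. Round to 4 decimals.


ADMM iteration with rho = 2.0, z^k = -1.5399, u^k = 0.7098
Step 1: x-update.
Minimize 3*x^2 + 2*x + (2.0/2)*(x + 1.5399 + 0.7098)^2
FOC: (2*3 + 2.0)*x = -2 + 2.0*(-1.5399 - 0.7098)
x^{k+1} = -0.8124
Step 2: z-update.
Minimize 3*z^2 - 10*z + (2.0/2)*(-0.8124 - z + 0.7098)^2
FOC: (2*3 + 2.0)*z = 10 + 2.0*(-0.8124 + 0.7098)
z^{k+1} = 1.2243
Step 3: u-update.
u^{k+1} = 0.7098 - 0.8124 - 1.2243 = -1.327
Step 4: Primal residual = |-0.8124 - 1.2243| = 2.0368


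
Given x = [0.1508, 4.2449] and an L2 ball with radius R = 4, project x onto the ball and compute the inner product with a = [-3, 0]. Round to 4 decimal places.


Step 1: Compute ||x|| (intermediates to 6 decimals).
||x|| = sqrt(0.1508^2 + 4.2449^2) = 4.247578
Step 2: Project.
Since ||x|| > R, scale = R/||x|| = 4/4.247578 = 0.941713, proj(x) = scale * x
proj(x) = [0.14201, 3.997478]
Step 3: Dot product.
a^T * proj(x) = -3*0.14201 + 0*3.997478 = -0.426


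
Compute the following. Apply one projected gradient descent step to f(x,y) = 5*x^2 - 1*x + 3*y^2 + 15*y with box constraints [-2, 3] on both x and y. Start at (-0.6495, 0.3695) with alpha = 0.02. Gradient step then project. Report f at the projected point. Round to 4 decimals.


Step 1: Compute gradient at (-0.6495, 0.3695).
grad_x = 2*5*-0.6495 - 1 = -7.495
grad_y = 2*3*0.3695 + 15 = 17.217
Step 2: Gradient step.
x_raw = -0.6495 - 0.02*-7.495 = -0.4996
y_raw = 0.3695 - 0.02*17.217 = 0.0252
Step 3: Project onto [-2, 3].
x_proj = clip(-0.4996) = -0.4996
y_proj = clip(0.0252) = 0.0252
Step 4: Evaluate f.
f(-0.4996, 0.0252) = 2.1269


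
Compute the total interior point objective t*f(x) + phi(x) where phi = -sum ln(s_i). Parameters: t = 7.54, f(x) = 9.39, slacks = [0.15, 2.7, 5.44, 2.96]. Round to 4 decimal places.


Step 1: Compute log-barrier.
ln values: [-1.8971, 0.9933, 1.6938, 1.0852]
phi = -(-1.8971 + 0.9933 + 1.6938 + 1.0852) = -1.8751
Step 2: Compute augmented objective.
t*f(x) = 7.54*9.39 = 70.8006
Total = 70.8006 - 1.8751 = 68.9255


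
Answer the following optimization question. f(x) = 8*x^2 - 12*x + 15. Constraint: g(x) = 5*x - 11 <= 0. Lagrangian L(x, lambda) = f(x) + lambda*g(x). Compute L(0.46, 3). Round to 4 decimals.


Step 1: Evaluate f(x).
f(0.46) = 8*0.46^2 - 12*0.46 + 15 = 11.1728
Step 2: Evaluate g(x).
g(0.46) = 5*0.46 - 11 = -8.7
Step 3: Compute Lagrangian.
L = 11.1728 + 3*-8.7 = -14.9272


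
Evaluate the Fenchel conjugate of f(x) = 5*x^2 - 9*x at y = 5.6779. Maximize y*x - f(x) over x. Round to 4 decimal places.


f*(y) = sup_x {y*x - a*x^2 - b*x} = sup_x {(y-b)*x - a*x^2}
FOC: (y - b) - 2a*x = 0 => x* = (y - b)/(2a)
x* = (5.6779 + 9)/(2*5) = 1.4678
f*(5.6779) = (y-b)^2/(4a) = (5.6779 + 9)^2/(4*5)
= 215.4407/20 = 10.772


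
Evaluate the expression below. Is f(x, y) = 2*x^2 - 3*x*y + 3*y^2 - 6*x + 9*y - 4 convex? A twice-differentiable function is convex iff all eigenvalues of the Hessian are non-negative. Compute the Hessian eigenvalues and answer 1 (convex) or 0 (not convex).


The Hessian of f(x,y) = 2*x^2 - 3*x*y + 3*y^2 - 6*x + 9*y - 4 is:
H = [[4, -3], [-3, 6]]
Trace = 4 + 6 = 10
Determinant = 4*6 - (-3)^2 = 15
Discriminant = (10)^2 - 4*15 = 40.0
Eigenvalues: lambda_1 = 1.8377, lambda_2 = 8.1623
The function is convex.

1


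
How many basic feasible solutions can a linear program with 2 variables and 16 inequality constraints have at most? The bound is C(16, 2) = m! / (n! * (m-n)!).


Each vertex corresponds to some choice of n active constraints out of m, so the number of vertices is at most C(m, n) = m! / (n!(m-n)!).
m = 16, n = 2
Numerator: 16 * 15
Denominator: 2! = 2
C(16, 2) = 120


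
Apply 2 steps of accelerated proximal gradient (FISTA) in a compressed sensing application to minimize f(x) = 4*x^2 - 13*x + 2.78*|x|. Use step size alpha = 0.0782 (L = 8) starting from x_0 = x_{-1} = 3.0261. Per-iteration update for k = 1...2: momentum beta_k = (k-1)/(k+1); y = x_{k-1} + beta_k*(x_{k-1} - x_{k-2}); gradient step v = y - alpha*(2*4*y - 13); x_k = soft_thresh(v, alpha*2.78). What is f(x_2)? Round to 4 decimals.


FISTA on f(x) = 4*x^2 - 13*x + 2.78*|x|
L = 8, alpha = 0.0782
Iteration 1: beta = 0.0, y = 3.0261 + 0.0*(3.0261 - 3.0261) = 3.0261
  grad(y) = 11.2088, v = y - alpha*grad = 2.1496
  prox(v) = soft_thresh(2.1496, 0.2174) = 1.9322
Iteration 2: beta = 0.3333, y = 1.9322 + 0.3333*(1.9322 - 3.0261) = 1.5675
  grad(y) = -0.4597, v = y - alpha*grad = 1.6035
  prox(v) = soft_thresh(1.6035, 0.2174) = 1.3861
f(x_2) = 4*1.3861^2 - 13*1.3861 + 2.78*|1.3861| = -6.4809


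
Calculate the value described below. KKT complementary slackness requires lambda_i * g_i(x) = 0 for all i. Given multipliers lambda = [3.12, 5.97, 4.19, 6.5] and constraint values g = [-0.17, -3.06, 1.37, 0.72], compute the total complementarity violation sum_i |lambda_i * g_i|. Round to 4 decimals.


KKT complementary slackness check:
lambda_1 * g_1 = 3.12 * -0.17 = -0.5304
lambda_2 * g_2 = 5.97 * -3.06 = -18.2682
lambda_3 * g_3 = 4.19 * 1.37 = 5.7403
lambda_4 * g_4 = 6.5 * 0.72 = 4.68
Total violation = 0.5304 + 18.2682 + 5.7403 + 4.68 = 29.2189


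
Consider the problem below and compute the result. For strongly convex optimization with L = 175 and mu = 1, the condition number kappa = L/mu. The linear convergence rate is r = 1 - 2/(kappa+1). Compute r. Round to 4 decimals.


Step 1: Compute the condition number.
kappa = L/mu = 175/1 = 175.0
Step 2: Compute the convergence rate.
r = 1 - 2/(kappa + 1) = 1 - 2*mu/(L + mu) = (L - mu)/(L + mu) = 174/176 = 0.9886


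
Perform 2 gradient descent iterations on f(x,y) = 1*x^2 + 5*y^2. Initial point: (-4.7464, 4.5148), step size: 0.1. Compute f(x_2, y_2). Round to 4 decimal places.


Gradient descent on f(x,y) = 1*x^2 + 5*y^2.
Starting point: (-4.7464, 4.5148), alpha = 0.1
Step 1: grad_x = 2*1*-4.7464 = -9.4928, grad_y = 2*5*4.5148 = 45.148
  x_1 = -4.7464 - 0.1*-9.4928 = -3.7971
  y_1 = 4.5148 - 0.1*45.148 = 0.0
Step 2: grad_x = 2*1*-3.7971 = -7.5942, grad_y = 2*5*0.0 = 0.0
  x_2 = -3.7971 - 0.1*-7.5942 = -3.0377
  y_2 = 0.0 - 0.1*0.0 = 0.0
f(-3.0377, 0.0) = 1*(-3.0377)^2 + 5*0.0^2 = 9.2276


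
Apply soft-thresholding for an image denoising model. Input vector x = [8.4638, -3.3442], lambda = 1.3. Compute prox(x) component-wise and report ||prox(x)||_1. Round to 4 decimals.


Soft-thresholding with lambda = 1.3:
prox(8.4638) = sign(8.4638)*max(|8.4638| - 1.3, 0) = 7.1638
prox(-3.3442) = sign(-3.3442)*max(|-3.3442| - 1.3, 0) = -2.0442
prox(x) = [7.1638, -2.0442]
||prox(x)||_1 = 7.1638 + 2.0442 = 9.208


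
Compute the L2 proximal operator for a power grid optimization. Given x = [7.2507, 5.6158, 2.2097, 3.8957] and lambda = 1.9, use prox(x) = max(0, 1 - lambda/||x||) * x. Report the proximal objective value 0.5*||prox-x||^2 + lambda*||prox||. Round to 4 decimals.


Step 1: Compute ||x||.
||x|| = 10.2063
Step 2: Compute scaling factor.
scale = max(0, 1 - 1.9/10.2063) = 0.8138
Step 3: prox(x) = [5.9009, 4.5704, 1.7983, 3.1705]
||prox(x)|| = 8.3063
Step 4: Proximal objective.
0.5*||prox-x||^2 = 1.805
lambda*||prox|| = 15.782
Total = 17.587


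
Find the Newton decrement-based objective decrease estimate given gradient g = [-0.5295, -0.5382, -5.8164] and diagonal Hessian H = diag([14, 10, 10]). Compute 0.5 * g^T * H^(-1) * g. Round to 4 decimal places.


Step 1: H is diagonal, so H^(-1) * g = [-0.0378, -0.0538, -0.5816].
Step 2: g^T H^(-1) g = sum_i g_i^2 / H_ii
  = (-0.5295)^2/14 + (-0.5382)^2/10 + (-5.8164)^2/10
  = 0.02 + 0.029 + 3.3831 = 3.432
Step 3: Objective decrease = 0.5 * g^T H^(-1) g = 1.716


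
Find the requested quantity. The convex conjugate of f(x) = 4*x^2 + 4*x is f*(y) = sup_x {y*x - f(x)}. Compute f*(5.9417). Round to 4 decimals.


f*(y) = sup_x {y*x - a*x^2 - b*x} = sup_x {(y-b)*x - a*x^2}
FOC: (y - b) - 2a*x = 0 => x* = (y - b)/(2a)
x* = (5.9417 - 4)/(2*4) = 0.2427
f*(5.9417) = (y-b)^2/(4a) = (5.9417 - 4)^2/(4*4)
= 3.7702/16 = 0.2356


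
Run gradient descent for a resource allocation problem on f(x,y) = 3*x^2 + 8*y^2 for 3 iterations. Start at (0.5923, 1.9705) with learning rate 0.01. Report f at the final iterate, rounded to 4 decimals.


Gradient descent on f(x,y) = 3*x^2 + 8*y^2.
Starting point: (0.5923, 1.9705), alpha = 0.01
Step 1: grad_x = 2*3*0.5923 = 3.5538, grad_y = 2*8*1.9705 = 31.528
  x_1 = 0.5923 - 0.01*3.5538 = 0.5568
  y_1 = 1.9705 - 0.01*31.528 = 1.6552
Step 2: grad_x = 2*3*0.5568 = 3.3406, grad_y = 2*8*1.6552 = 26.4835
  x_2 = 0.5568 - 0.01*3.3406 = 0.5234
  y_2 = 1.6552 - 0.01*26.4835 = 1.3904
Step 3: grad_x = 2*3*0.5234 = 3.1401, grad_y = 2*8*1.3904 = 22.2462
  x_3 = 0.5234 - 0.01*3.1401 = 0.492
  y_3 = 1.3904 - 0.01*22.2462 = 1.1679
f(0.492, 1.1679) = 3*0.492^2 + 8*1.1679^2 = 11.6384


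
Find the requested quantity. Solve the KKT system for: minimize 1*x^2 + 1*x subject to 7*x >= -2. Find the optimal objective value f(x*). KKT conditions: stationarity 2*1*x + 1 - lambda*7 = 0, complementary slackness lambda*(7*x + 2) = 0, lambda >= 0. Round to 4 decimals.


Step 1: Try lambda = 0 (constraint inactive).
x_unc = -1/(2*1) = -0.5
Check: 7*-0.5 = -3.5 < -2 -- violated!
Step 2: Constraint must be active: 7*x = -2
x* = -2/7 = -0.2857 (rounded; the exact value -2/7 is used below)
lambda = (2*1*(-2/7) + 1)/7 = 0.0612
Step 3: Compute optimal value.
f(x*) = 1*(-2/7)^2 + 1*(-2/7) = -0.2041


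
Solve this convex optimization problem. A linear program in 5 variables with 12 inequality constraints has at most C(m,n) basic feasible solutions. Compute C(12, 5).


Each vertex corresponds to some choice of n active constraints out of m, so the number of vertices is at most C(m, n) = m! / (n!(m-n)!).
m = 12, n = 5
Numerator: 12 * 11 * 10 * 9 * 8
Denominator: 5! = 120
C(12, 5) = 792


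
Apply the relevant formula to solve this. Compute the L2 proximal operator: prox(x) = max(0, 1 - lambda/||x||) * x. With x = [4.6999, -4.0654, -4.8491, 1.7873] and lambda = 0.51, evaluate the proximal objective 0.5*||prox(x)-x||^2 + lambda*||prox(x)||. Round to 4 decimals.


Step 1: Compute ||x||.
||x|| = 8.0824
Step 2: Compute scaling factor.
scale = max(0, 1 - 0.51/8.0824) = 0.9369
Step 3: prox(x) = [4.4033, -3.8089, -4.5431, 1.6745]
||prox(x)|| = 7.5724
Step 4: Proximal objective.
0.5*||prox-x||^2 = 0.1301
lambda*||prox|| = 3.8619
Total = 3.992


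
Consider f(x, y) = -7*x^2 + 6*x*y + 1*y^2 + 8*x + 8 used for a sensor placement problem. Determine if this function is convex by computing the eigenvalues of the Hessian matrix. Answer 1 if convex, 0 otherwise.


The Hessian of f(x,y) = -7*x^2 + 6*x*y + 1*y^2 + 8*x + 8 is:
H = [[-14, 6], [6, 2]]
Trace = -14 + 2 = -12
Determinant = -14*2 - (6)^2 = -64
Discriminant = (-12)^2 - 4*-64 = 400.0
Eigenvalues: lambda_1 = -16.0, lambda_2 = 4.0
The function is not convex.

0


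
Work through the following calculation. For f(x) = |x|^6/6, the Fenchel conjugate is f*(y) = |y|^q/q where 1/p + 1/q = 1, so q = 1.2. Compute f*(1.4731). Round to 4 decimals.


The conjugate exponent q satisfies 1/p + 1/q = 1.
p = 6, so q = 6/(6 - 1) = 1.2
|y|^q = 1.4731^1.2 = 1.5918
f*(1.4731) = 1.5918 / 1.2 = 1.3265


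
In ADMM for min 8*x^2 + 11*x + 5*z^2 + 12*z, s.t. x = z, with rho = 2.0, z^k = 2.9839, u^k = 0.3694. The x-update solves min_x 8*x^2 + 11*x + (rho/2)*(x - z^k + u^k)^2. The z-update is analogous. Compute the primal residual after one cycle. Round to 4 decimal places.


ADMM iteration with rho = 2.0, z^k = 2.9839, u^k = 0.3694
Step 1: x-update.
Minimize 8*x^2 + 11*x + (2.0/2)*(x - 2.9839 + 0.3694)^2
FOC: (2*8 + 2.0)*x = -11 + 2.0*(2.9839 - 0.3694)
x^{k+1} = -0.3206
Step 2: z-update.
Minimize 5*z^2 + 12*z + (2.0/2)*(-0.3206 - z + 0.3694)^2
FOC: (2*5 + 2.0)*z = -12 + 2.0*(-0.3206 + 0.3694)
z^{k+1} = -0.9919
Step 3: u-update.
u^{k+1} = 0.3694 - 0.3206 + 0.9919 = 1.0407
Step 4: Primal residual = |-0.3206 + 0.9919| = 0.6713


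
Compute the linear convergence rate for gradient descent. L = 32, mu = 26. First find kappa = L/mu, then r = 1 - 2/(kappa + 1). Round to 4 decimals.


Step 1: Compute the condition number.
kappa = L/mu = 32/26 = 1.2308
Step 2: Compute the convergence rate.
r = 1 - 2/(kappa + 1) = 1 - 2*mu/(L + mu) = (L - mu)/(L + mu) = 6/58 = 0.1034


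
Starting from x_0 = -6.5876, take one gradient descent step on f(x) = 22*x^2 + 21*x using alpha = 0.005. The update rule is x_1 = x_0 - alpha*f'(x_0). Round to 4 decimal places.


We compute the gradient at x_0 and apply the update.
f'(x) = 44*x + 21
f'(-6.5876) = 44*-6.5876 + 21 = -268.8544
x_1 = -6.5876 - 0.005*-268.8544 = -5.2433


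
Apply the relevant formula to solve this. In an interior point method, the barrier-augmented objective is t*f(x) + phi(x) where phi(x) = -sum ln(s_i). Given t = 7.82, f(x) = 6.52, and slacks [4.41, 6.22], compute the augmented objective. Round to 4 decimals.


Step 1: Compute log-barrier.
ln values: [1.4839, 1.8278]
phi = -(1.4839 + 1.8278) = -3.3116
Step 2: Compute augmented objective.
t*f(x) = 7.82*6.52 = 50.9864
Total = 50.9864 - 3.3116 = 47.6748


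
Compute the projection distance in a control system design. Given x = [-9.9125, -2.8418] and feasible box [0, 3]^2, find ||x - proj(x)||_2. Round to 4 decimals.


Project each component onto [0, 3].
clip(-9.9125) = 0.0, clip(-2.8418) = 0.0
Projection = [0.0, 0.0]
Squared diffs: [98.2577, 8.0758]
Distance = sqrt(106.3335) = 10.3118


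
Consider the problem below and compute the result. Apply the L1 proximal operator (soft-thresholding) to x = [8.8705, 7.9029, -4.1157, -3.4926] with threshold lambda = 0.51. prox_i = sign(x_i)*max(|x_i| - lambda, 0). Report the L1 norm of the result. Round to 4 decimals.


Soft-thresholding with lambda = 0.51:
prox(8.8705) = sign(8.8705)*max(|8.8705| - 0.51, 0) = 8.3605
prox(7.9029) = sign(7.9029)*max(|7.9029| - 0.51, 0) = 7.3929
prox(-4.1157) = sign(-4.1157)*max(|-4.1157| - 0.51, 0) = -3.6057
prox(-3.4926) = sign(-3.4926)*max(|-3.4926| - 0.51, 0) = -2.9826
prox(x) = [8.3605, 7.3929, -3.6057, -2.9826]
||prox(x)||_1 = 8.3605 + 7.3929 + 3.6057 + 2.9826 = 22.3417


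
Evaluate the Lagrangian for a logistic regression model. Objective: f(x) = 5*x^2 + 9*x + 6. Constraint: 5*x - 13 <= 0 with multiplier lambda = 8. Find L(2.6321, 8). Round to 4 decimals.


Step 1: Evaluate f(x).
f(2.6321) = 5*2.6321^2 + 9*2.6321 + 6 = 64.3287
Step 2: Evaluate g(x).
g(2.6321) = 5*2.6321 - 13 = 0.1605
Step 3: Compute Lagrangian.
L = 64.3287 + 8*0.1605 = 65.6127


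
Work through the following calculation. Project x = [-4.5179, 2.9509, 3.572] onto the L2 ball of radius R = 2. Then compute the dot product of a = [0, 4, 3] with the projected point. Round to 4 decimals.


Step 1: Compute ||x|| (intermediates to 6 decimals).
||x|| = sqrt((-4.5179)^2 + 2.9509^2 + 3.572^2) = 6.471353
Step 2: Project.
Since ||x|| > R, scale = R/||x|| = 2/6.471353 = 0.309054, proj(x) = scale * x
proj(x) = [-1.396275, 0.911987, 1.103941]
Step 3: Dot product.
a^T * proj(x) = 0*(-1.396275) + 4*0.911987 + 3*1.103941 = 6.9598
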